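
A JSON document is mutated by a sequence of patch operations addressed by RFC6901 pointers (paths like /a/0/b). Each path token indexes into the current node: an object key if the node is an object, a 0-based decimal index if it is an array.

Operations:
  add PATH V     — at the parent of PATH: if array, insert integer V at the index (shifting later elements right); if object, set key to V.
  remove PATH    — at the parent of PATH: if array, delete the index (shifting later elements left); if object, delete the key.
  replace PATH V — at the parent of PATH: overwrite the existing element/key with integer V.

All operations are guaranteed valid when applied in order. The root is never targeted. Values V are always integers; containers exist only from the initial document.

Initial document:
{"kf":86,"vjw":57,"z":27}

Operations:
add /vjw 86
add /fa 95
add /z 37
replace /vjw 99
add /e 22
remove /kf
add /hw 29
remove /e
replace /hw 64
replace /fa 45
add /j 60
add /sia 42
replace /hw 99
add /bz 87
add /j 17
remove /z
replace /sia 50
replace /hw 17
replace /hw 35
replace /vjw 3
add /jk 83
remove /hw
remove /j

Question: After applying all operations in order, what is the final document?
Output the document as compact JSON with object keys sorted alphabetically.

After op 1 (add /vjw 86): {"kf":86,"vjw":86,"z":27}
After op 2 (add /fa 95): {"fa":95,"kf":86,"vjw":86,"z":27}
After op 3 (add /z 37): {"fa":95,"kf":86,"vjw":86,"z":37}
After op 4 (replace /vjw 99): {"fa":95,"kf":86,"vjw":99,"z":37}
After op 5 (add /e 22): {"e":22,"fa":95,"kf":86,"vjw":99,"z":37}
After op 6 (remove /kf): {"e":22,"fa":95,"vjw":99,"z":37}
After op 7 (add /hw 29): {"e":22,"fa":95,"hw":29,"vjw":99,"z":37}
After op 8 (remove /e): {"fa":95,"hw":29,"vjw":99,"z":37}
After op 9 (replace /hw 64): {"fa":95,"hw":64,"vjw":99,"z":37}
After op 10 (replace /fa 45): {"fa":45,"hw":64,"vjw":99,"z":37}
After op 11 (add /j 60): {"fa":45,"hw":64,"j":60,"vjw":99,"z":37}
After op 12 (add /sia 42): {"fa":45,"hw":64,"j":60,"sia":42,"vjw":99,"z":37}
After op 13 (replace /hw 99): {"fa":45,"hw":99,"j":60,"sia":42,"vjw":99,"z":37}
After op 14 (add /bz 87): {"bz":87,"fa":45,"hw":99,"j":60,"sia":42,"vjw":99,"z":37}
After op 15 (add /j 17): {"bz":87,"fa":45,"hw":99,"j":17,"sia":42,"vjw":99,"z":37}
After op 16 (remove /z): {"bz":87,"fa":45,"hw":99,"j":17,"sia":42,"vjw":99}
After op 17 (replace /sia 50): {"bz":87,"fa":45,"hw":99,"j":17,"sia":50,"vjw":99}
After op 18 (replace /hw 17): {"bz":87,"fa":45,"hw":17,"j":17,"sia":50,"vjw":99}
After op 19 (replace /hw 35): {"bz":87,"fa":45,"hw":35,"j":17,"sia":50,"vjw":99}
After op 20 (replace /vjw 3): {"bz":87,"fa":45,"hw":35,"j":17,"sia":50,"vjw":3}
After op 21 (add /jk 83): {"bz":87,"fa":45,"hw":35,"j":17,"jk":83,"sia":50,"vjw":3}
After op 22 (remove /hw): {"bz":87,"fa":45,"j":17,"jk":83,"sia":50,"vjw":3}
After op 23 (remove /j): {"bz":87,"fa":45,"jk":83,"sia":50,"vjw":3}

Answer: {"bz":87,"fa":45,"jk":83,"sia":50,"vjw":3}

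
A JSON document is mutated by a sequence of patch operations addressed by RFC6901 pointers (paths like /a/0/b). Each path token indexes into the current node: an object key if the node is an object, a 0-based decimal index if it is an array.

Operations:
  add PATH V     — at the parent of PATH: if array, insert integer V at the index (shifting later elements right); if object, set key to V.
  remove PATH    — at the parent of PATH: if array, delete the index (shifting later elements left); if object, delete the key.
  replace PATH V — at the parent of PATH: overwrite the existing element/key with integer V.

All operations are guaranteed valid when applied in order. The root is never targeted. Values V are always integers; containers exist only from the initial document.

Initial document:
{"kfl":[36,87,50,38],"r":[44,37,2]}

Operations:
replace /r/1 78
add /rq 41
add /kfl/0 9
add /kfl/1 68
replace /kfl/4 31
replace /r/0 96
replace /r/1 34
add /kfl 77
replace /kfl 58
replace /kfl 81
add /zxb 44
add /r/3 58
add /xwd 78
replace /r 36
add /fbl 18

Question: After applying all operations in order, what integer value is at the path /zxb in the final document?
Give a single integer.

After op 1 (replace /r/1 78): {"kfl":[36,87,50,38],"r":[44,78,2]}
After op 2 (add /rq 41): {"kfl":[36,87,50,38],"r":[44,78,2],"rq":41}
After op 3 (add /kfl/0 9): {"kfl":[9,36,87,50,38],"r":[44,78,2],"rq":41}
After op 4 (add /kfl/1 68): {"kfl":[9,68,36,87,50,38],"r":[44,78,2],"rq":41}
After op 5 (replace /kfl/4 31): {"kfl":[9,68,36,87,31,38],"r":[44,78,2],"rq":41}
After op 6 (replace /r/0 96): {"kfl":[9,68,36,87,31,38],"r":[96,78,2],"rq":41}
After op 7 (replace /r/1 34): {"kfl":[9,68,36,87,31,38],"r":[96,34,2],"rq":41}
After op 8 (add /kfl 77): {"kfl":77,"r":[96,34,2],"rq":41}
After op 9 (replace /kfl 58): {"kfl":58,"r":[96,34,2],"rq":41}
After op 10 (replace /kfl 81): {"kfl":81,"r":[96,34,2],"rq":41}
After op 11 (add /zxb 44): {"kfl":81,"r":[96,34,2],"rq":41,"zxb":44}
After op 12 (add /r/3 58): {"kfl":81,"r":[96,34,2,58],"rq":41,"zxb":44}
After op 13 (add /xwd 78): {"kfl":81,"r":[96,34,2,58],"rq":41,"xwd":78,"zxb":44}
After op 14 (replace /r 36): {"kfl":81,"r":36,"rq":41,"xwd":78,"zxb":44}
After op 15 (add /fbl 18): {"fbl":18,"kfl":81,"r":36,"rq":41,"xwd":78,"zxb":44}
Value at /zxb: 44

Answer: 44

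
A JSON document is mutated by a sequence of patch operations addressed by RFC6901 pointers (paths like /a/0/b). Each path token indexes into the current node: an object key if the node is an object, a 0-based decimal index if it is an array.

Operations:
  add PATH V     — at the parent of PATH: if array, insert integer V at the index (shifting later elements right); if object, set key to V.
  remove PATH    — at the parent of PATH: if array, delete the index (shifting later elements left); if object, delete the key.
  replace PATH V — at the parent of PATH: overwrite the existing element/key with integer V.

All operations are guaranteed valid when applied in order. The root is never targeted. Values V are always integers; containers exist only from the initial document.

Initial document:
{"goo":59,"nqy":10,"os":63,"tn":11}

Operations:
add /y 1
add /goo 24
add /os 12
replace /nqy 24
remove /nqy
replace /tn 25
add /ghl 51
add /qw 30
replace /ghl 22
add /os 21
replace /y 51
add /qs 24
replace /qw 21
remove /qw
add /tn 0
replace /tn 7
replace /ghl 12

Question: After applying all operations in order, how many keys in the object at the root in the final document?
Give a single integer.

Answer: 6

Derivation:
After op 1 (add /y 1): {"goo":59,"nqy":10,"os":63,"tn":11,"y":1}
After op 2 (add /goo 24): {"goo":24,"nqy":10,"os":63,"tn":11,"y":1}
After op 3 (add /os 12): {"goo":24,"nqy":10,"os":12,"tn":11,"y":1}
After op 4 (replace /nqy 24): {"goo":24,"nqy":24,"os":12,"tn":11,"y":1}
After op 5 (remove /nqy): {"goo":24,"os":12,"tn":11,"y":1}
After op 6 (replace /tn 25): {"goo":24,"os":12,"tn":25,"y":1}
After op 7 (add /ghl 51): {"ghl":51,"goo":24,"os":12,"tn":25,"y":1}
After op 8 (add /qw 30): {"ghl":51,"goo":24,"os":12,"qw":30,"tn":25,"y":1}
After op 9 (replace /ghl 22): {"ghl":22,"goo":24,"os":12,"qw":30,"tn":25,"y":1}
After op 10 (add /os 21): {"ghl":22,"goo":24,"os":21,"qw":30,"tn":25,"y":1}
After op 11 (replace /y 51): {"ghl":22,"goo":24,"os":21,"qw":30,"tn":25,"y":51}
After op 12 (add /qs 24): {"ghl":22,"goo":24,"os":21,"qs":24,"qw":30,"tn":25,"y":51}
After op 13 (replace /qw 21): {"ghl":22,"goo":24,"os":21,"qs":24,"qw":21,"tn":25,"y":51}
After op 14 (remove /qw): {"ghl":22,"goo":24,"os":21,"qs":24,"tn":25,"y":51}
After op 15 (add /tn 0): {"ghl":22,"goo":24,"os":21,"qs":24,"tn":0,"y":51}
After op 16 (replace /tn 7): {"ghl":22,"goo":24,"os":21,"qs":24,"tn":7,"y":51}
After op 17 (replace /ghl 12): {"ghl":12,"goo":24,"os":21,"qs":24,"tn":7,"y":51}
Size at the root: 6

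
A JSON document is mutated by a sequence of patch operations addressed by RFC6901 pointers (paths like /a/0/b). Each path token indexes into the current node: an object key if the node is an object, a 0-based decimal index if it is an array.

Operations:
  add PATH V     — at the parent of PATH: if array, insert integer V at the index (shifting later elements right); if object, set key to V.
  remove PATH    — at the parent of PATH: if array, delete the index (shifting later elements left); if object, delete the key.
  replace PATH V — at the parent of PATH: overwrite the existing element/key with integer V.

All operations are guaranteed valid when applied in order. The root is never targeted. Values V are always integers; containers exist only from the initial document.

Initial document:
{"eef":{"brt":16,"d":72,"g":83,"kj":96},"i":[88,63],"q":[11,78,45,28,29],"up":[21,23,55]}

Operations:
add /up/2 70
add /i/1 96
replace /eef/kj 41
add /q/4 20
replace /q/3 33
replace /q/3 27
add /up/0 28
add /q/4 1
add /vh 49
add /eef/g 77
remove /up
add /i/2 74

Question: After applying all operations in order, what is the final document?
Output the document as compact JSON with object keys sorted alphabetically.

Answer: {"eef":{"brt":16,"d":72,"g":77,"kj":41},"i":[88,96,74,63],"q":[11,78,45,27,1,20,29],"vh":49}

Derivation:
After op 1 (add /up/2 70): {"eef":{"brt":16,"d":72,"g":83,"kj":96},"i":[88,63],"q":[11,78,45,28,29],"up":[21,23,70,55]}
After op 2 (add /i/1 96): {"eef":{"brt":16,"d":72,"g":83,"kj":96},"i":[88,96,63],"q":[11,78,45,28,29],"up":[21,23,70,55]}
After op 3 (replace /eef/kj 41): {"eef":{"brt":16,"d":72,"g":83,"kj":41},"i":[88,96,63],"q":[11,78,45,28,29],"up":[21,23,70,55]}
After op 4 (add /q/4 20): {"eef":{"brt":16,"d":72,"g":83,"kj":41},"i":[88,96,63],"q":[11,78,45,28,20,29],"up":[21,23,70,55]}
After op 5 (replace /q/3 33): {"eef":{"brt":16,"d":72,"g":83,"kj":41},"i":[88,96,63],"q":[11,78,45,33,20,29],"up":[21,23,70,55]}
After op 6 (replace /q/3 27): {"eef":{"brt":16,"d":72,"g":83,"kj":41},"i":[88,96,63],"q":[11,78,45,27,20,29],"up":[21,23,70,55]}
After op 7 (add /up/0 28): {"eef":{"brt":16,"d":72,"g":83,"kj":41},"i":[88,96,63],"q":[11,78,45,27,20,29],"up":[28,21,23,70,55]}
After op 8 (add /q/4 1): {"eef":{"brt":16,"d":72,"g":83,"kj":41},"i":[88,96,63],"q":[11,78,45,27,1,20,29],"up":[28,21,23,70,55]}
After op 9 (add /vh 49): {"eef":{"brt":16,"d":72,"g":83,"kj":41},"i":[88,96,63],"q":[11,78,45,27,1,20,29],"up":[28,21,23,70,55],"vh":49}
After op 10 (add /eef/g 77): {"eef":{"brt":16,"d":72,"g":77,"kj":41},"i":[88,96,63],"q":[11,78,45,27,1,20,29],"up":[28,21,23,70,55],"vh":49}
After op 11 (remove /up): {"eef":{"brt":16,"d":72,"g":77,"kj":41},"i":[88,96,63],"q":[11,78,45,27,1,20,29],"vh":49}
After op 12 (add /i/2 74): {"eef":{"brt":16,"d":72,"g":77,"kj":41},"i":[88,96,74,63],"q":[11,78,45,27,1,20,29],"vh":49}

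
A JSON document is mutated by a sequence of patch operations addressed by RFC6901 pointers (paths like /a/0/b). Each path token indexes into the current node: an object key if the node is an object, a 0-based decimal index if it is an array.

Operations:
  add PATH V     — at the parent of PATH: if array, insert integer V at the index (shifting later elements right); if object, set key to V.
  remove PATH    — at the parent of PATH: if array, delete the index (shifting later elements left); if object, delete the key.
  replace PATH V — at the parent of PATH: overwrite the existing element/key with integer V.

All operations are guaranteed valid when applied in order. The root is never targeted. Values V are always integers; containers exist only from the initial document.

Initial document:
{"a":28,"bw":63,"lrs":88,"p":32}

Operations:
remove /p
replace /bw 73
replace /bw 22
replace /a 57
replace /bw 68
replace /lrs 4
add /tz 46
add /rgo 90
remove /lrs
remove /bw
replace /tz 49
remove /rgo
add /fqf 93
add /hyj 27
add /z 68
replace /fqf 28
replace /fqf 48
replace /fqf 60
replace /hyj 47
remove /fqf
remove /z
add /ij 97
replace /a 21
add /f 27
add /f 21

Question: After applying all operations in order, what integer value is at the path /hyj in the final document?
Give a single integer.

Answer: 47

Derivation:
After op 1 (remove /p): {"a":28,"bw":63,"lrs":88}
After op 2 (replace /bw 73): {"a":28,"bw":73,"lrs":88}
After op 3 (replace /bw 22): {"a":28,"bw":22,"lrs":88}
After op 4 (replace /a 57): {"a":57,"bw":22,"lrs":88}
After op 5 (replace /bw 68): {"a":57,"bw":68,"lrs":88}
After op 6 (replace /lrs 4): {"a":57,"bw":68,"lrs":4}
After op 7 (add /tz 46): {"a":57,"bw":68,"lrs":4,"tz":46}
After op 8 (add /rgo 90): {"a":57,"bw":68,"lrs":4,"rgo":90,"tz":46}
After op 9 (remove /lrs): {"a":57,"bw":68,"rgo":90,"tz":46}
After op 10 (remove /bw): {"a":57,"rgo":90,"tz":46}
After op 11 (replace /tz 49): {"a":57,"rgo":90,"tz":49}
After op 12 (remove /rgo): {"a":57,"tz":49}
After op 13 (add /fqf 93): {"a":57,"fqf":93,"tz":49}
After op 14 (add /hyj 27): {"a":57,"fqf":93,"hyj":27,"tz":49}
After op 15 (add /z 68): {"a":57,"fqf":93,"hyj":27,"tz":49,"z":68}
After op 16 (replace /fqf 28): {"a":57,"fqf":28,"hyj":27,"tz":49,"z":68}
After op 17 (replace /fqf 48): {"a":57,"fqf":48,"hyj":27,"tz":49,"z":68}
After op 18 (replace /fqf 60): {"a":57,"fqf":60,"hyj":27,"tz":49,"z":68}
After op 19 (replace /hyj 47): {"a":57,"fqf":60,"hyj":47,"tz":49,"z":68}
After op 20 (remove /fqf): {"a":57,"hyj":47,"tz":49,"z":68}
After op 21 (remove /z): {"a":57,"hyj":47,"tz":49}
After op 22 (add /ij 97): {"a":57,"hyj":47,"ij":97,"tz":49}
After op 23 (replace /a 21): {"a":21,"hyj":47,"ij":97,"tz":49}
After op 24 (add /f 27): {"a":21,"f":27,"hyj":47,"ij":97,"tz":49}
After op 25 (add /f 21): {"a":21,"f":21,"hyj":47,"ij":97,"tz":49}
Value at /hyj: 47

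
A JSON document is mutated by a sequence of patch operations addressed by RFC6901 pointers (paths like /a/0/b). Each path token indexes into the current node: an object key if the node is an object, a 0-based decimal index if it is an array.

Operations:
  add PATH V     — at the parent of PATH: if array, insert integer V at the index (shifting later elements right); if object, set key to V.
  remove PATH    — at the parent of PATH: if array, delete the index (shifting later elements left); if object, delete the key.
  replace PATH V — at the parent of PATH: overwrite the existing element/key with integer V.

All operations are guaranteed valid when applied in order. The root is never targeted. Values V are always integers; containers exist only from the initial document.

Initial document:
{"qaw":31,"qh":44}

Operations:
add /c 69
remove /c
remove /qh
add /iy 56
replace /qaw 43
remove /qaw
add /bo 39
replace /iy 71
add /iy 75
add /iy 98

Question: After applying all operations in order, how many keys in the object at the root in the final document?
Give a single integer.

After op 1 (add /c 69): {"c":69,"qaw":31,"qh":44}
After op 2 (remove /c): {"qaw":31,"qh":44}
After op 3 (remove /qh): {"qaw":31}
After op 4 (add /iy 56): {"iy":56,"qaw":31}
After op 5 (replace /qaw 43): {"iy":56,"qaw":43}
After op 6 (remove /qaw): {"iy":56}
After op 7 (add /bo 39): {"bo":39,"iy":56}
After op 8 (replace /iy 71): {"bo":39,"iy":71}
After op 9 (add /iy 75): {"bo":39,"iy":75}
After op 10 (add /iy 98): {"bo":39,"iy":98}
Size at the root: 2

Answer: 2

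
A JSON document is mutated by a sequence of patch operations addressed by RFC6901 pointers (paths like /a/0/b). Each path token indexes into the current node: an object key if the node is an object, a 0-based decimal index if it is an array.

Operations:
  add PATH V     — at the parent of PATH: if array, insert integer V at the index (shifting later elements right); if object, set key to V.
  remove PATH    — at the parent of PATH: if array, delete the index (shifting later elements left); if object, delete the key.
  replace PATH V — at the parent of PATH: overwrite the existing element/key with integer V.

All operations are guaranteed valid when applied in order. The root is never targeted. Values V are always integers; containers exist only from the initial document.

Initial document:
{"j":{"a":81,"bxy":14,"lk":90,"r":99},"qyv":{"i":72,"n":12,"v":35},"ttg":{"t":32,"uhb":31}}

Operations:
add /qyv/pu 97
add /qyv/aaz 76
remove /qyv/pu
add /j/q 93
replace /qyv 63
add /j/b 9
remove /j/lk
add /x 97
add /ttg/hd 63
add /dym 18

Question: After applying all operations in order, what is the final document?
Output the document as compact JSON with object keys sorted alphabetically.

Answer: {"dym":18,"j":{"a":81,"b":9,"bxy":14,"q":93,"r":99},"qyv":63,"ttg":{"hd":63,"t":32,"uhb":31},"x":97}

Derivation:
After op 1 (add /qyv/pu 97): {"j":{"a":81,"bxy":14,"lk":90,"r":99},"qyv":{"i":72,"n":12,"pu":97,"v":35},"ttg":{"t":32,"uhb":31}}
After op 2 (add /qyv/aaz 76): {"j":{"a":81,"bxy":14,"lk":90,"r":99},"qyv":{"aaz":76,"i":72,"n":12,"pu":97,"v":35},"ttg":{"t":32,"uhb":31}}
After op 3 (remove /qyv/pu): {"j":{"a":81,"bxy":14,"lk":90,"r":99},"qyv":{"aaz":76,"i":72,"n":12,"v":35},"ttg":{"t":32,"uhb":31}}
After op 4 (add /j/q 93): {"j":{"a":81,"bxy":14,"lk":90,"q":93,"r":99},"qyv":{"aaz":76,"i":72,"n":12,"v":35},"ttg":{"t":32,"uhb":31}}
After op 5 (replace /qyv 63): {"j":{"a":81,"bxy":14,"lk":90,"q":93,"r":99},"qyv":63,"ttg":{"t":32,"uhb":31}}
After op 6 (add /j/b 9): {"j":{"a":81,"b":9,"bxy":14,"lk":90,"q":93,"r":99},"qyv":63,"ttg":{"t":32,"uhb":31}}
After op 7 (remove /j/lk): {"j":{"a":81,"b":9,"bxy":14,"q":93,"r":99},"qyv":63,"ttg":{"t":32,"uhb":31}}
After op 8 (add /x 97): {"j":{"a":81,"b":9,"bxy":14,"q":93,"r":99},"qyv":63,"ttg":{"t":32,"uhb":31},"x":97}
After op 9 (add /ttg/hd 63): {"j":{"a":81,"b":9,"bxy":14,"q":93,"r":99},"qyv":63,"ttg":{"hd":63,"t":32,"uhb":31},"x":97}
After op 10 (add /dym 18): {"dym":18,"j":{"a":81,"b":9,"bxy":14,"q":93,"r":99},"qyv":63,"ttg":{"hd":63,"t":32,"uhb":31},"x":97}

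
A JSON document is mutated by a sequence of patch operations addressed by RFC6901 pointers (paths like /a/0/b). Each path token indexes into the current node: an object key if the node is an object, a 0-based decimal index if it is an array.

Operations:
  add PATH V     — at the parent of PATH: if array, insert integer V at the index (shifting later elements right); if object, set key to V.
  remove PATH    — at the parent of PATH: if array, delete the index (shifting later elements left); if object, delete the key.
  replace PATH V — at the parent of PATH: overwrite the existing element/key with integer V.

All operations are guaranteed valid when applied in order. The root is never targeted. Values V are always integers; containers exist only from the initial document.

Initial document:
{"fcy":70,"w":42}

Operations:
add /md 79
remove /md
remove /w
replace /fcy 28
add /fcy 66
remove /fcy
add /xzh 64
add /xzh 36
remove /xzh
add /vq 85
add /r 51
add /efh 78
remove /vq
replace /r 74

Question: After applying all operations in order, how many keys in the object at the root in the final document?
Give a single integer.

After op 1 (add /md 79): {"fcy":70,"md":79,"w":42}
After op 2 (remove /md): {"fcy":70,"w":42}
After op 3 (remove /w): {"fcy":70}
After op 4 (replace /fcy 28): {"fcy":28}
After op 5 (add /fcy 66): {"fcy":66}
After op 6 (remove /fcy): {}
After op 7 (add /xzh 64): {"xzh":64}
After op 8 (add /xzh 36): {"xzh":36}
After op 9 (remove /xzh): {}
After op 10 (add /vq 85): {"vq":85}
After op 11 (add /r 51): {"r":51,"vq":85}
After op 12 (add /efh 78): {"efh":78,"r":51,"vq":85}
After op 13 (remove /vq): {"efh":78,"r":51}
After op 14 (replace /r 74): {"efh":78,"r":74}
Size at the root: 2

Answer: 2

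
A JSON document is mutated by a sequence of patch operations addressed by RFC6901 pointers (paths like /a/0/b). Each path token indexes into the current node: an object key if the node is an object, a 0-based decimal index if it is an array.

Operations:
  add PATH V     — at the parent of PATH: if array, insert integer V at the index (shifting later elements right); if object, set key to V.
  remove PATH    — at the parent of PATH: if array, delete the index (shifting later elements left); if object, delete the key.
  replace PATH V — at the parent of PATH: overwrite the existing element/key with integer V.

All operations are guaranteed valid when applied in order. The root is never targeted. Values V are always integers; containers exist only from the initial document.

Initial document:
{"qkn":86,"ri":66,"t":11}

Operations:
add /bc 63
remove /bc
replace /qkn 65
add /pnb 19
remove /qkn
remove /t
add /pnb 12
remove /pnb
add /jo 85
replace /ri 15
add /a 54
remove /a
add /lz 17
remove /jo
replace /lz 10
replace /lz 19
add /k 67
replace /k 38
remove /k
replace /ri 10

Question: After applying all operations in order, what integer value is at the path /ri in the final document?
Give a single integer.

After op 1 (add /bc 63): {"bc":63,"qkn":86,"ri":66,"t":11}
After op 2 (remove /bc): {"qkn":86,"ri":66,"t":11}
After op 3 (replace /qkn 65): {"qkn":65,"ri":66,"t":11}
After op 4 (add /pnb 19): {"pnb":19,"qkn":65,"ri":66,"t":11}
After op 5 (remove /qkn): {"pnb":19,"ri":66,"t":11}
After op 6 (remove /t): {"pnb":19,"ri":66}
After op 7 (add /pnb 12): {"pnb":12,"ri":66}
After op 8 (remove /pnb): {"ri":66}
After op 9 (add /jo 85): {"jo":85,"ri":66}
After op 10 (replace /ri 15): {"jo":85,"ri":15}
After op 11 (add /a 54): {"a":54,"jo":85,"ri":15}
After op 12 (remove /a): {"jo":85,"ri":15}
After op 13 (add /lz 17): {"jo":85,"lz":17,"ri":15}
After op 14 (remove /jo): {"lz":17,"ri":15}
After op 15 (replace /lz 10): {"lz":10,"ri":15}
After op 16 (replace /lz 19): {"lz":19,"ri":15}
After op 17 (add /k 67): {"k":67,"lz":19,"ri":15}
After op 18 (replace /k 38): {"k":38,"lz":19,"ri":15}
After op 19 (remove /k): {"lz":19,"ri":15}
After op 20 (replace /ri 10): {"lz":19,"ri":10}
Value at /ri: 10

Answer: 10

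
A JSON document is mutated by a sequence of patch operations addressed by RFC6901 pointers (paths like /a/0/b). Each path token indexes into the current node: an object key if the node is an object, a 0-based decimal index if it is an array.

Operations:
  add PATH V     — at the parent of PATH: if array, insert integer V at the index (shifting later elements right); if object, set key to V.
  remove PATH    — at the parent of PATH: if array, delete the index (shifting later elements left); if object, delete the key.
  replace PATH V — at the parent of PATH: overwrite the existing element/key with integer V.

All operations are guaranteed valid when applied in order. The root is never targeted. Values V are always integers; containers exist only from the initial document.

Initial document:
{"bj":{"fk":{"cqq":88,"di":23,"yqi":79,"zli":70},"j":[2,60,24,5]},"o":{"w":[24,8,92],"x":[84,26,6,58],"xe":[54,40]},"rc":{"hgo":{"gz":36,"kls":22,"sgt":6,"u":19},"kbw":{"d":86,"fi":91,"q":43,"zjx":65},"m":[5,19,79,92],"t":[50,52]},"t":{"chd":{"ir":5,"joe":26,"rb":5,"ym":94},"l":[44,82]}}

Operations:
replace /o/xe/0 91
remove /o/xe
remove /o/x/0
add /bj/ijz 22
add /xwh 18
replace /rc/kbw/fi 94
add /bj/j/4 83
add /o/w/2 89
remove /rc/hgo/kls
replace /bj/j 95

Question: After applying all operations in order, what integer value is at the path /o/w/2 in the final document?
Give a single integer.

After op 1 (replace /o/xe/0 91): {"bj":{"fk":{"cqq":88,"di":23,"yqi":79,"zli":70},"j":[2,60,24,5]},"o":{"w":[24,8,92],"x":[84,26,6,58],"xe":[91,40]},"rc":{"hgo":{"gz":36,"kls":22,"sgt":6,"u":19},"kbw":{"d":86,"fi":91,"q":43,"zjx":65},"m":[5,19,79,92],"t":[50,52]},"t":{"chd":{"ir":5,"joe":26,"rb":5,"ym":94},"l":[44,82]}}
After op 2 (remove /o/xe): {"bj":{"fk":{"cqq":88,"di":23,"yqi":79,"zli":70},"j":[2,60,24,5]},"o":{"w":[24,8,92],"x":[84,26,6,58]},"rc":{"hgo":{"gz":36,"kls":22,"sgt":6,"u":19},"kbw":{"d":86,"fi":91,"q":43,"zjx":65},"m":[5,19,79,92],"t":[50,52]},"t":{"chd":{"ir":5,"joe":26,"rb":5,"ym":94},"l":[44,82]}}
After op 3 (remove /o/x/0): {"bj":{"fk":{"cqq":88,"di":23,"yqi":79,"zli":70},"j":[2,60,24,5]},"o":{"w":[24,8,92],"x":[26,6,58]},"rc":{"hgo":{"gz":36,"kls":22,"sgt":6,"u":19},"kbw":{"d":86,"fi":91,"q":43,"zjx":65},"m":[5,19,79,92],"t":[50,52]},"t":{"chd":{"ir":5,"joe":26,"rb":5,"ym":94},"l":[44,82]}}
After op 4 (add /bj/ijz 22): {"bj":{"fk":{"cqq":88,"di":23,"yqi":79,"zli":70},"ijz":22,"j":[2,60,24,5]},"o":{"w":[24,8,92],"x":[26,6,58]},"rc":{"hgo":{"gz":36,"kls":22,"sgt":6,"u":19},"kbw":{"d":86,"fi":91,"q":43,"zjx":65},"m":[5,19,79,92],"t":[50,52]},"t":{"chd":{"ir":5,"joe":26,"rb":5,"ym":94},"l":[44,82]}}
After op 5 (add /xwh 18): {"bj":{"fk":{"cqq":88,"di":23,"yqi":79,"zli":70},"ijz":22,"j":[2,60,24,5]},"o":{"w":[24,8,92],"x":[26,6,58]},"rc":{"hgo":{"gz":36,"kls":22,"sgt":6,"u":19},"kbw":{"d":86,"fi":91,"q":43,"zjx":65},"m":[5,19,79,92],"t":[50,52]},"t":{"chd":{"ir":5,"joe":26,"rb":5,"ym":94},"l":[44,82]},"xwh":18}
After op 6 (replace /rc/kbw/fi 94): {"bj":{"fk":{"cqq":88,"di":23,"yqi":79,"zli":70},"ijz":22,"j":[2,60,24,5]},"o":{"w":[24,8,92],"x":[26,6,58]},"rc":{"hgo":{"gz":36,"kls":22,"sgt":6,"u":19},"kbw":{"d":86,"fi":94,"q":43,"zjx":65},"m":[5,19,79,92],"t":[50,52]},"t":{"chd":{"ir":5,"joe":26,"rb":5,"ym":94},"l":[44,82]},"xwh":18}
After op 7 (add /bj/j/4 83): {"bj":{"fk":{"cqq":88,"di":23,"yqi":79,"zli":70},"ijz":22,"j":[2,60,24,5,83]},"o":{"w":[24,8,92],"x":[26,6,58]},"rc":{"hgo":{"gz":36,"kls":22,"sgt":6,"u":19},"kbw":{"d":86,"fi":94,"q":43,"zjx":65},"m":[5,19,79,92],"t":[50,52]},"t":{"chd":{"ir":5,"joe":26,"rb":5,"ym":94},"l":[44,82]},"xwh":18}
After op 8 (add /o/w/2 89): {"bj":{"fk":{"cqq":88,"di":23,"yqi":79,"zli":70},"ijz":22,"j":[2,60,24,5,83]},"o":{"w":[24,8,89,92],"x":[26,6,58]},"rc":{"hgo":{"gz":36,"kls":22,"sgt":6,"u":19},"kbw":{"d":86,"fi":94,"q":43,"zjx":65},"m":[5,19,79,92],"t":[50,52]},"t":{"chd":{"ir":5,"joe":26,"rb":5,"ym":94},"l":[44,82]},"xwh":18}
After op 9 (remove /rc/hgo/kls): {"bj":{"fk":{"cqq":88,"di":23,"yqi":79,"zli":70},"ijz":22,"j":[2,60,24,5,83]},"o":{"w":[24,8,89,92],"x":[26,6,58]},"rc":{"hgo":{"gz":36,"sgt":6,"u":19},"kbw":{"d":86,"fi":94,"q":43,"zjx":65},"m":[5,19,79,92],"t":[50,52]},"t":{"chd":{"ir":5,"joe":26,"rb":5,"ym":94},"l":[44,82]},"xwh":18}
After op 10 (replace /bj/j 95): {"bj":{"fk":{"cqq":88,"di":23,"yqi":79,"zli":70},"ijz":22,"j":95},"o":{"w":[24,8,89,92],"x":[26,6,58]},"rc":{"hgo":{"gz":36,"sgt":6,"u":19},"kbw":{"d":86,"fi":94,"q":43,"zjx":65},"m":[5,19,79,92],"t":[50,52]},"t":{"chd":{"ir":5,"joe":26,"rb":5,"ym":94},"l":[44,82]},"xwh":18}
Value at /o/w/2: 89

Answer: 89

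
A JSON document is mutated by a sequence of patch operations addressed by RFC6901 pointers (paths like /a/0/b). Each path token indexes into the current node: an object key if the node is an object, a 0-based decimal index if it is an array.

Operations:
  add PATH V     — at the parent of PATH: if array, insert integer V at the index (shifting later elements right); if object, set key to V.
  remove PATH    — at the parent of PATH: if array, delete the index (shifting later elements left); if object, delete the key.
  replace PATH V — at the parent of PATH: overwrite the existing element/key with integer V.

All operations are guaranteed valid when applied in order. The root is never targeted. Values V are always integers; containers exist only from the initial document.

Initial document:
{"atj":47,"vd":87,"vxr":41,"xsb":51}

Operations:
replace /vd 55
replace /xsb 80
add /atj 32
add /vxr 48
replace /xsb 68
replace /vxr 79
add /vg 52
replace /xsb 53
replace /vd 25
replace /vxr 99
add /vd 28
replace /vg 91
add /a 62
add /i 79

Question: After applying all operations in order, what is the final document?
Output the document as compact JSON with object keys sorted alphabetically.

After op 1 (replace /vd 55): {"atj":47,"vd":55,"vxr":41,"xsb":51}
After op 2 (replace /xsb 80): {"atj":47,"vd":55,"vxr":41,"xsb":80}
After op 3 (add /atj 32): {"atj":32,"vd":55,"vxr":41,"xsb":80}
After op 4 (add /vxr 48): {"atj":32,"vd":55,"vxr":48,"xsb":80}
After op 5 (replace /xsb 68): {"atj":32,"vd":55,"vxr":48,"xsb":68}
After op 6 (replace /vxr 79): {"atj":32,"vd":55,"vxr":79,"xsb":68}
After op 7 (add /vg 52): {"atj":32,"vd":55,"vg":52,"vxr":79,"xsb":68}
After op 8 (replace /xsb 53): {"atj":32,"vd":55,"vg":52,"vxr":79,"xsb":53}
After op 9 (replace /vd 25): {"atj":32,"vd":25,"vg":52,"vxr":79,"xsb":53}
After op 10 (replace /vxr 99): {"atj":32,"vd":25,"vg":52,"vxr":99,"xsb":53}
After op 11 (add /vd 28): {"atj":32,"vd":28,"vg":52,"vxr":99,"xsb":53}
After op 12 (replace /vg 91): {"atj":32,"vd":28,"vg":91,"vxr":99,"xsb":53}
After op 13 (add /a 62): {"a":62,"atj":32,"vd":28,"vg":91,"vxr":99,"xsb":53}
After op 14 (add /i 79): {"a":62,"atj":32,"i":79,"vd":28,"vg":91,"vxr":99,"xsb":53}

Answer: {"a":62,"atj":32,"i":79,"vd":28,"vg":91,"vxr":99,"xsb":53}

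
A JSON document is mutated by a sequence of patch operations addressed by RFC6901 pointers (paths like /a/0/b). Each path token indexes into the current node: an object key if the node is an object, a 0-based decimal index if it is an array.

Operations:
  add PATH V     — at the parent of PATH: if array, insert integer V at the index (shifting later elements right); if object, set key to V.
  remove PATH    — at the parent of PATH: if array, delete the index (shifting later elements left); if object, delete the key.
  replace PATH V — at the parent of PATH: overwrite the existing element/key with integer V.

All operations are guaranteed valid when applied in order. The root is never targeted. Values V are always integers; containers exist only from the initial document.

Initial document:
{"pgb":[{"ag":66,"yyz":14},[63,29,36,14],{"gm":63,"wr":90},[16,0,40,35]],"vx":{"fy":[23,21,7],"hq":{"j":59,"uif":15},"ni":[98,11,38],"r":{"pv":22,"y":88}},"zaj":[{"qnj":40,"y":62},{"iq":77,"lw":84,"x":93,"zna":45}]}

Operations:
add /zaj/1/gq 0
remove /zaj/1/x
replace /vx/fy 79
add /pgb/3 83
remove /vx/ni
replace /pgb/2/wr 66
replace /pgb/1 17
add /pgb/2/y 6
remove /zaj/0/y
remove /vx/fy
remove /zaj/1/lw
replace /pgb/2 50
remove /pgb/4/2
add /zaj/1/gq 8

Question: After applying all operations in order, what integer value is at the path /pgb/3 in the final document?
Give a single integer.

Answer: 83

Derivation:
After op 1 (add /zaj/1/gq 0): {"pgb":[{"ag":66,"yyz":14},[63,29,36,14],{"gm":63,"wr":90},[16,0,40,35]],"vx":{"fy":[23,21,7],"hq":{"j":59,"uif":15},"ni":[98,11,38],"r":{"pv":22,"y":88}},"zaj":[{"qnj":40,"y":62},{"gq":0,"iq":77,"lw":84,"x":93,"zna":45}]}
After op 2 (remove /zaj/1/x): {"pgb":[{"ag":66,"yyz":14},[63,29,36,14],{"gm":63,"wr":90},[16,0,40,35]],"vx":{"fy":[23,21,7],"hq":{"j":59,"uif":15},"ni":[98,11,38],"r":{"pv":22,"y":88}},"zaj":[{"qnj":40,"y":62},{"gq":0,"iq":77,"lw":84,"zna":45}]}
After op 3 (replace /vx/fy 79): {"pgb":[{"ag":66,"yyz":14},[63,29,36,14],{"gm":63,"wr":90},[16,0,40,35]],"vx":{"fy":79,"hq":{"j":59,"uif":15},"ni":[98,11,38],"r":{"pv":22,"y":88}},"zaj":[{"qnj":40,"y":62},{"gq":0,"iq":77,"lw":84,"zna":45}]}
After op 4 (add /pgb/3 83): {"pgb":[{"ag":66,"yyz":14},[63,29,36,14],{"gm":63,"wr":90},83,[16,0,40,35]],"vx":{"fy":79,"hq":{"j":59,"uif":15},"ni":[98,11,38],"r":{"pv":22,"y":88}},"zaj":[{"qnj":40,"y":62},{"gq":0,"iq":77,"lw":84,"zna":45}]}
After op 5 (remove /vx/ni): {"pgb":[{"ag":66,"yyz":14},[63,29,36,14],{"gm":63,"wr":90},83,[16,0,40,35]],"vx":{"fy":79,"hq":{"j":59,"uif":15},"r":{"pv":22,"y":88}},"zaj":[{"qnj":40,"y":62},{"gq":0,"iq":77,"lw":84,"zna":45}]}
After op 6 (replace /pgb/2/wr 66): {"pgb":[{"ag":66,"yyz":14},[63,29,36,14],{"gm":63,"wr":66},83,[16,0,40,35]],"vx":{"fy":79,"hq":{"j":59,"uif":15},"r":{"pv":22,"y":88}},"zaj":[{"qnj":40,"y":62},{"gq":0,"iq":77,"lw":84,"zna":45}]}
After op 7 (replace /pgb/1 17): {"pgb":[{"ag":66,"yyz":14},17,{"gm":63,"wr":66},83,[16,0,40,35]],"vx":{"fy":79,"hq":{"j":59,"uif":15},"r":{"pv":22,"y":88}},"zaj":[{"qnj":40,"y":62},{"gq":0,"iq":77,"lw":84,"zna":45}]}
After op 8 (add /pgb/2/y 6): {"pgb":[{"ag":66,"yyz":14},17,{"gm":63,"wr":66,"y":6},83,[16,0,40,35]],"vx":{"fy":79,"hq":{"j":59,"uif":15},"r":{"pv":22,"y":88}},"zaj":[{"qnj":40,"y":62},{"gq":0,"iq":77,"lw":84,"zna":45}]}
After op 9 (remove /zaj/0/y): {"pgb":[{"ag":66,"yyz":14},17,{"gm":63,"wr":66,"y":6},83,[16,0,40,35]],"vx":{"fy":79,"hq":{"j":59,"uif":15},"r":{"pv":22,"y":88}},"zaj":[{"qnj":40},{"gq":0,"iq":77,"lw":84,"zna":45}]}
After op 10 (remove /vx/fy): {"pgb":[{"ag":66,"yyz":14},17,{"gm":63,"wr":66,"y":6},83,[16,0,40,35]],"vx":{"hq":{"j":59,"uif":15},"r":{"pv":22,"y":88}},"zaj":[{"qnj":40},{"gq":0,"iq":77,"lw":84,"zna":45}]}
After op 11 (remove /zaj/1/lw): {"pgb":[{"ag":66,"yyz":14},17,{"gm":63,"wr":66,"y":6},83,[16,0,40,35]],"vx":{"hq":{"j":59,"uif":15},"r":{"pv":22,"y":88}},"zaj":[{"qnj":40},{"gq":0,"iq":77,"zna":45}]}
After op 12 (replace /pgb/2 50): {"pgb":[{"ag":66,"yyz":14},17,50,83,[16,0,40,35]],"vx":{"hq":{"j":59,"uif":15},"r":{"pv":22,"y":88}},"zaj":[{"qnj":40},{"gq":0,"iq":77,"zna":45}]}
After op 13 (remove /pgb/4/2): {"pgb":[{"ag":66,"yyz":14},17,50,83,[16,0,35]],"vx":{"hq":{"j":59,"uif":15},"r":{"pv":22,"y":88}},"zaj":[{"qnj":40},{"gq":0,"iq":77,"zna":45}]}
After op 14 (add /zaj/1/gq 8): {"pgb":[{"ag":66,"yyz":14},17,50,83,[16,0,35]],"vx":{"hq":{"j":59,"uif":15},"r":{"pv":22,"y":88}},"zaj":[{"qnj":40},{"gq":8,"iq":77,"zna":45}]}
Value at /pgb/3: 83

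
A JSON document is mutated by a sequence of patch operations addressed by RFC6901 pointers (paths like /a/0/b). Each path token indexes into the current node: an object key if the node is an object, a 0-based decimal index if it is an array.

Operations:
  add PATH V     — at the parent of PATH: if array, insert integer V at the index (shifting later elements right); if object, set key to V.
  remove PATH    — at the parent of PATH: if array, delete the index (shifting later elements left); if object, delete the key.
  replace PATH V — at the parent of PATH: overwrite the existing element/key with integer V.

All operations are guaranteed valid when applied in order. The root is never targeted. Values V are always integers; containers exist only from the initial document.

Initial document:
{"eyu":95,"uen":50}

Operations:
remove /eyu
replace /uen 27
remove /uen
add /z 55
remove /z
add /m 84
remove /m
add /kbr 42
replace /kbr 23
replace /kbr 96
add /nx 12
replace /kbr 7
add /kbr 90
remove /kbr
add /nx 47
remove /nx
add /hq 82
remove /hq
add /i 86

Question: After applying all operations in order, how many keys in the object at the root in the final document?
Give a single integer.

After op 1 (remove /eyu): {"uen":50}
After op 2 (replace /uen 27): {"uen":27}
After op 3 (remove /uen): {}
After op 4 (add /z 55): {"z":55}
After op 5 (remove /z): {}
After op 6 (add /m 84): {"m":84}
After op 7 (remove /m): {}
After op 8 (add /kbr 42): {"kbr":42}
After op 9 (replace /kbr 23): {"kbr":23}
After op 10 (replace /kbr 96): {"kbr":96}
After op 11 (add /nx 12): {"kbr":96,"nx":12}
After op 12 (replace /kbr 7): {"kbr":7,"nx":12}
After op 13 (add /kbr 90): {"kbr":90,"nx":12}
After op 14 (remove /kbr): {"nx":12}
After op 15 (add /nx 47): {"nx":47}
After op 16 (remove /nx): {}
After op 17 (add /hq 82): {"hq":82}
After op 18 (remove /hq): {}
After op 19 (add /i 86): {"i":86}
Size at the root: 1

Answer: 1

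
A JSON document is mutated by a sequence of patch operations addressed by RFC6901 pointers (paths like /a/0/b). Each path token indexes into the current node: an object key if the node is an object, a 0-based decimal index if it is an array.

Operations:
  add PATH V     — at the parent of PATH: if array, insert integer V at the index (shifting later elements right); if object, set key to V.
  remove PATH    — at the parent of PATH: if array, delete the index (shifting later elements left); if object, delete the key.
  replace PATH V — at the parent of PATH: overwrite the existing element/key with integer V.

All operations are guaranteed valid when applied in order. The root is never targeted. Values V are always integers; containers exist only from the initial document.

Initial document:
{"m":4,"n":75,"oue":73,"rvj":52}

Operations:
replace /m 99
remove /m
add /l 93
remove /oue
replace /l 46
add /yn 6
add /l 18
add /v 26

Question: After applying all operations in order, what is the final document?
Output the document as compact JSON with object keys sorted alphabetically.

After op 1 (replace /m 99): {"m":99,"n":75,"oue":73,"rvj":52}
After op 2 (remove /m): {"n":75,"oue":73,"rvj":52}
After op 3 (add /l 93): {"l":93,"n":75,"oue":73,"rvj":52}
After op 4 (remove /oue): {"l":93,"n":75,"rvj":52}
After op 5 (replace /l 46): {"l":46,"n":75,"rvj":52}
After op 6 (add /yn 6): {"l":46,"n":75,"rvj":52,"yn":6}
After op 7 (add /l 18): {"l":18,"n":75,"rvj":52,"yn":6}
After op 8 (add /v 26): {"l":18,"n":75,"rvj":52,"v":26,"yn":6}

Answer: {"l":18,"n":75,"rvj":52,"v":26,"yn":6}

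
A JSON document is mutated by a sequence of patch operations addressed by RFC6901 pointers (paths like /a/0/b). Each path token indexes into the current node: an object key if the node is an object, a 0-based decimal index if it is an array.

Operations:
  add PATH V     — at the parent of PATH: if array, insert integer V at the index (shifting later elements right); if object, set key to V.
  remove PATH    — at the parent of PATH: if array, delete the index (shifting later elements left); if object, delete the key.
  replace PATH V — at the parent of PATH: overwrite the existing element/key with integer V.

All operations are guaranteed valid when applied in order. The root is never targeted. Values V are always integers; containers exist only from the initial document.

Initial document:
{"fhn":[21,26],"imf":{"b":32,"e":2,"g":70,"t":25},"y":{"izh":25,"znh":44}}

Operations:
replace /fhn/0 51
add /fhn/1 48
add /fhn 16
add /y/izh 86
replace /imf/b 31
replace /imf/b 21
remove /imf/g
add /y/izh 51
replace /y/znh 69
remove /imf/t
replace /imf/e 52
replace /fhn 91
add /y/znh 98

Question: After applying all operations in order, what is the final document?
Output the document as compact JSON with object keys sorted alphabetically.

After op 1 (replace /fhn/0 51): {"fhn":[51,26],"imf":{"b":32,"e":2,"g":70,"t":25},"y":{"izh":25,"znh":44}}
After op 2 (add /fhn/1 48): {"fhn":[51,48,26],"imf":{"b":32,"e":2,"g":70,"t":25},"y":{"izh":25,"znh":44}}
After op 3 (add /fhn 16): {"fhn":16,"imf":{"b":32,"e":2,"g":70,"t":25},"y":{"izh":25,"znh":44}}
After op 4 (add /y/izh 86): {"fhn":16,"imf":{"b":32,"e":2,"g":70,"t":25},"y":{"izh":86,"znh":44}}
After op 5 (replace /imf/b 31): {"fhn":16,"imf":{"b":31,"e":2,"g":70,"t":25},"y":{"izh":86,"znh":44}}
After op 6 (replace /imf/b 21): {"fhn":16,"imf":{"b":21,"e":2,"g":70,"t":25},"y":{"izh":86,"znh":44}}
After op 7 (remove /imf/g): {"fhn":16,"imf":{"b":21,"e":2,"t":25},"y":{"izh":86,"znh":44}}
After op 8 (add /y/izh 51): {"fhn":16,"imf":{"b":21,"e":2,"t":25},"y":{"izh":51,"znh":44}}
After op 9 (replace /y/znh 69): {"fhn":16,"imf":{"b":21,"e":2,"t":25},"y":{"izh":51,"znh":69}}
After op 10 (remove /imf/t): {"fhn":16,"imf":{"b":21,"e":2},"y":{"izh":51,"znh":69}}
After op 11 (replace /imf/e 52): {"fhn":16,"imf":{"b":21,"e":52},"y":{"izh":51,"znh":69}}
After op 12 (replace /fhn 91): {"fhn":91,"imf":{"b":21,"e":52},"y":{"izh":51,"znh":69}}
After op 13 (add /y/znh 98): {"fhn":91,"imf":{"b":21,"e":52},"y":{"izh":51,"znh":98}}

Answer: {"fhn":91,"imf":{"b":21,"e":52},"y":{"izh":51,"znh":98}}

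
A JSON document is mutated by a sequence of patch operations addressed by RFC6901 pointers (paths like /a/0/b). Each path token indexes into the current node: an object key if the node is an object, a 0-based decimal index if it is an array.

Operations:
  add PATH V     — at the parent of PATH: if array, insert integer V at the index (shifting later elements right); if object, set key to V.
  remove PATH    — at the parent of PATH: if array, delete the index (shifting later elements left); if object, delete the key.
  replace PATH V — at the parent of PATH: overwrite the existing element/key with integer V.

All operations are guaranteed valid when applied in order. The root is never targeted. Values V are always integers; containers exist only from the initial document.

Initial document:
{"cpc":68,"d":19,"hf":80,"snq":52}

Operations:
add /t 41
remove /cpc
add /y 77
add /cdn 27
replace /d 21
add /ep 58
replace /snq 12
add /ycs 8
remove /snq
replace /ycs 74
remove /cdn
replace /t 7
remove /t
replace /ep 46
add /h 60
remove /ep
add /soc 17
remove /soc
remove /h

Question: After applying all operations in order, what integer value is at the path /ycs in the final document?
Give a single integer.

Answer: 74

Derivation:
After op 1 (add /t 41): {"cpc":68,"d":19,"hf":80,"snq":52,"t":41}
After op 2 (remove /cpc): {"d":19,"hf":80,"snq":52,"t":41}
After op 3 (add /y 77): {"d":19,"hf":80,"snq":52,"t":41,"y":77}
After op 4 (add /cdn 27): {"cdn":27,"d":19,"hf":80,"snq":52,"t":41,"y":77}
After op 5 (replace /d 21): {"cdn":27,"d":21,"hf":80,"snq":52,"t":41,"y":77}
After op 6 (add /ep 58): {"cdn":27,"d":21,"ep":58,"hf":80,"snq":52,"t":41,"y":77}
After op 7 (replace /snq 12): {"cdn":27,"d":21,"ep":58,"hf":80,"snq":12,"t":41,"y":77}
After op 8 (add /ycs 8): {"cdn":27,"d":21,"ep":58,"hf":80,"snq":12,"t":41,"y":77,"ycs":8}
After op 9 (remove /snq): {"cdn":27,"d":21,"ep":58,"hf":80,"t":41,"y":77,"ycs":8}
After op 10 (replace /ycs 74): {"cdn":27,"d":21,"ep":58,"hf":80,"t":41,"y":77,"ycs":74}
After op 11 (remove /cdn): {"d":21,"ep":58,"hf":80,"t":41,"y":77,"ycs":74}
After op 12 (replace /t 7): {"d":21,"ep":58,"hf":80,"t":7,"y":77,"ycs":74}
After op 13 (remove /t): {"d":21,"ep":58,"hf":80,"y":77,"ycs":74}
After op 14 (replace /ep 46): {"d":21,"ep":46,"hf":80,"y":77,"ycs":74}
After op 15 (add /h 60): {"d":21,"ep":46,"h":60,"hf":80,"y":77,"ycs":74}
After op 16 (remove /ep): {"d":21,"h":60,"hf":80,"y":77,"ycs":74}
After op 17 (add /soc 17): {"d":21,"h":60,"hf":80,"soc":17,"y":77,"ycs":74}
After op 18 (remove /soc): {"d":21,"h":60,"hf":80,"y":77,"ycs":74}
After op 19 (remove /h): {"d":21,"hf":80,"y":77,"ycs":74}
Value at /ycs: 74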